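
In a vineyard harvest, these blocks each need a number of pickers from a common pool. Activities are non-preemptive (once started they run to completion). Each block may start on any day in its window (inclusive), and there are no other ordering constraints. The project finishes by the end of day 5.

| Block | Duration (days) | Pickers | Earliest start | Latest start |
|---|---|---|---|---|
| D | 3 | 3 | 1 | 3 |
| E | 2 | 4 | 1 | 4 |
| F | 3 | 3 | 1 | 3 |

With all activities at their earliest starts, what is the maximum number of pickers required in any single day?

10

Early-start schedule: D@1, E@1, F@1.
Load per day: day 1: 10, day 2: 10, day 3: 6, day 4: 0, day 5: 0.
Peak is 10.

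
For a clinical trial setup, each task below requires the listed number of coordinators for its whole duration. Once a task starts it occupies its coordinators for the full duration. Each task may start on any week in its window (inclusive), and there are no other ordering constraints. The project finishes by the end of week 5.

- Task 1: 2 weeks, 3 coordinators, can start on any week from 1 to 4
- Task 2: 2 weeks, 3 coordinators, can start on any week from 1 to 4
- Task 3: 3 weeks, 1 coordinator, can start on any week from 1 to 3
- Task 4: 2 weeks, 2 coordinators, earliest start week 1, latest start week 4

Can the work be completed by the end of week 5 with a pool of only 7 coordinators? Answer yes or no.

yes

Schedule Task 1@1, Task 2@3, Task 3@1, Task 4@4: w1:4  w2:4  w3:4  w4:5  w5:2 — peak 5 ≤ 7.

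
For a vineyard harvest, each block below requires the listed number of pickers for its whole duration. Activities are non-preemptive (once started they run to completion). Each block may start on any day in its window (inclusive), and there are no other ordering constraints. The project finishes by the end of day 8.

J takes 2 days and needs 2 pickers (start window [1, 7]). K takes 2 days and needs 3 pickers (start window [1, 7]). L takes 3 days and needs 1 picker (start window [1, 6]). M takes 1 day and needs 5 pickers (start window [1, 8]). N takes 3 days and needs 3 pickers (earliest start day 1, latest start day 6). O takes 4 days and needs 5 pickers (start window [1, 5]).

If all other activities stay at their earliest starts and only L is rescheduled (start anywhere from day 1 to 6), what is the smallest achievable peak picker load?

L@1: d1:19  d2:14  d3:9  d4:5  d5:0  d6:0  d7:0  d8:0 → peak 19
L@2: d1:18  d2:14  d3:9  d4:6  d5:0  d6:0  d7:0  d8:0 → peak 18
L@3: d1:18  d2:13  d3:9  d4:6  d5:1  d6:0  d7:0  d8:0 → peak 18
L@4: d1:18  d2:13  d3:8  d4:6  d5:1  d6:1  d7:0  d8:0 → peak 18
L@5: d1:18  d2:13  d3:8  d4:5  d5:1  d6:1  d7:1  d8:0 → peak 18
L@6: d1:18  d2:13  d3:8  d4:5  d5:0  d6:1  d7:1  d8:1 → peak 18
Best is L@2, peak 18.

18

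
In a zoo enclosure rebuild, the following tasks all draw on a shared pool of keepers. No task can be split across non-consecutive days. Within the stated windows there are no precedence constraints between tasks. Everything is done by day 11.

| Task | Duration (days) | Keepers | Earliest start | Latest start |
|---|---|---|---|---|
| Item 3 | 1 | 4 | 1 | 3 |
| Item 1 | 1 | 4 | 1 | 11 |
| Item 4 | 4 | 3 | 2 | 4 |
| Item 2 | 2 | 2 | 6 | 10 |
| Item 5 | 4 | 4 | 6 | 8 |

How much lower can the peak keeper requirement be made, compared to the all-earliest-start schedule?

3

Early-start peak: d1:8  d2:3  d3:3  d4:3  d5:3  d6:6  d7:6  d8:4  d9:4  d10:0  d11:0 ⇒ 8.
Leveled (Item 3@1, Item 1@2, Item 4@3, Item 2@6, Item 5@8): d1:4  d2:4  d3:3  d4:3  d5:3  d6:5  d7:2  d8:4  d9:4  d10:4  d11:4 ⇒ 5.
Reduction 8 − 5 = 3.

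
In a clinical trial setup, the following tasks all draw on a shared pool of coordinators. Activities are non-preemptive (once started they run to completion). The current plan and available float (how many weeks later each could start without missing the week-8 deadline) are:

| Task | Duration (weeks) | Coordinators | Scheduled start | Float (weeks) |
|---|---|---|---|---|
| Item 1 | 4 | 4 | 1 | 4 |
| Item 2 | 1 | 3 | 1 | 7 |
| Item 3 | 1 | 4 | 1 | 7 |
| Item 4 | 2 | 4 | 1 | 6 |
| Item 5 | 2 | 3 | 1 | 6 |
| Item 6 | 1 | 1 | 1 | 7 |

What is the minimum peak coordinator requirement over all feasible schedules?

7

Early-start (Item 1@1, Item 2@1, Item 3@1, Item 4@1, Item 5@1, Item 6@1) gives peak 19: w1:19  w2:11  w3:4  w4:4  w5:0  w6:0  w7:0  w8:0.
Shift Item 3→5, Item 4→6, Item 5→2, Item 6→4.
Schedule Item 1@1, Item 2@1, Item 3@5, Item 4@6, Item 5@2, Item 6@4: w1:7  w2:7  w3:7  w4:5  w5:4  w6:4  w7:4  w8:0 — peak 7.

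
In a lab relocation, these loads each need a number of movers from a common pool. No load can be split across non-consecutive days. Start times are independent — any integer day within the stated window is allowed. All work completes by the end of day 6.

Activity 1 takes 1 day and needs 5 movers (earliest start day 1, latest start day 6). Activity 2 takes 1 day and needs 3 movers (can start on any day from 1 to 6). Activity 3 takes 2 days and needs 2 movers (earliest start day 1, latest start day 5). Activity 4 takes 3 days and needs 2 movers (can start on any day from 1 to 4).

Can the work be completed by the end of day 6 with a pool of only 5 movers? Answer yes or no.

Schedule Activity 1@1, Activity 2@2, Activity 3@2, Activity 4@3: d1:5  d2:5  d3:4  d4:2  d5:2  d6:0 — peak 5 ≤ 5.

yes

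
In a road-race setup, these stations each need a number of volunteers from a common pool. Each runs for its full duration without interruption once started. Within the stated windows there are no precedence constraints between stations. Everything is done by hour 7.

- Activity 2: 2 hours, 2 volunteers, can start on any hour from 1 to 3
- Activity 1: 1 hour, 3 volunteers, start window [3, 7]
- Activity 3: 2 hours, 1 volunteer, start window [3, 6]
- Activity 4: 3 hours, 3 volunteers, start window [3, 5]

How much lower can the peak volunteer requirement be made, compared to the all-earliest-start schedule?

Early-start peak: h1:2  h2:2  h3:7  h4:4  h5:3  h6:0  h7:0 ⇒ 7.
Leveled (Activity 2@1, Activity 1@3, Activity 3@3, Activity 4@4): h1:2  h2:2  h3:4  h4:4  h5:3  h6:3  h7:0 ⇒ 4.
Reduction 7 − 4 = 3.

3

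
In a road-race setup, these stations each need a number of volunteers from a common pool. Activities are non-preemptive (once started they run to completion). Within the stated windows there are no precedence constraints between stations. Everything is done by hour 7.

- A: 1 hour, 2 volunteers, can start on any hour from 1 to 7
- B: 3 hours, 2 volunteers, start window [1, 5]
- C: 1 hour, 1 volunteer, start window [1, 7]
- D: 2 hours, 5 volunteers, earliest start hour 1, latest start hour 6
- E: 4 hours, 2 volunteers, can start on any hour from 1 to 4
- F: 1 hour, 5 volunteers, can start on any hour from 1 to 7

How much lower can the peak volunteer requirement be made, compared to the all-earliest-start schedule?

Early-start peak: h1:17  h2:9  h3:4  h4:2  h5:0  h6:0  h7:0 ⇒ 17.
Leveled (A@1, B@2, C@1, D@5, E@1, F@7): h1:5  h2:4  h3:4  h4:4  h5:5  h6:5  h7:5 ⇒ 5.
Reduction 17 − 5 = 12.

12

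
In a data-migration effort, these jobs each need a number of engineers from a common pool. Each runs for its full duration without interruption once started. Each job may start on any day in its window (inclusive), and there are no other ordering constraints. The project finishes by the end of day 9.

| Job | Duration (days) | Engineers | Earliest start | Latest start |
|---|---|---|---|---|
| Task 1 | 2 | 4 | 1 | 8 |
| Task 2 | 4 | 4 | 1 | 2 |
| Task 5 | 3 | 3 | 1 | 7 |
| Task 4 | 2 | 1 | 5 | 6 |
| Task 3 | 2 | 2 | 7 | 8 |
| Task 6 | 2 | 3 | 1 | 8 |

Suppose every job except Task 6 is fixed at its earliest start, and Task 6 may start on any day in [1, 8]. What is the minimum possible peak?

Task 6@1: d1:14  d2:14  d3:7  d4:4  d5:1  d6:1  d7:2  d8:2  d9:0 → peak 14
Task 6@2: d1:11  d2:14  d3:10  d4:4  d5:1  d6:1  d7:2  d8:2  d9:0 → peak 14
Task 6@3: d1:11  d2:11  d3:10  d4:7  d5:1  d6:1  d7:2  d8:2  d9:0 → peak 11
Task 6@4: d1:11  d2:11  d3:7  d4:7  d5:4  d6:1  d7:2  d8:2  d9:0 → peak 11
Task 6@5: d1:11  d2:11  d3:7  d4:4  d5:4  d6:4  d7:2  d8:2  d9:0 → peak 11
Task 6@6: d1:11  d2:11  d3:7  d4:4  d5:1  d6:4  d7:5  d8:2  d9:0 → peak 11
Task 6@7: d1:11  d2:11  d3:7  d4:4  d5:1  d6:1  d7:5  d8:5  d9:0 → peak 11
Task 6@8: d1:11  d2:11  d3:7  d4:4  d5:1  d6:1  d7:2  d8:5  d9:3 → peak 11
Best is Task 6@3, peak 11.

11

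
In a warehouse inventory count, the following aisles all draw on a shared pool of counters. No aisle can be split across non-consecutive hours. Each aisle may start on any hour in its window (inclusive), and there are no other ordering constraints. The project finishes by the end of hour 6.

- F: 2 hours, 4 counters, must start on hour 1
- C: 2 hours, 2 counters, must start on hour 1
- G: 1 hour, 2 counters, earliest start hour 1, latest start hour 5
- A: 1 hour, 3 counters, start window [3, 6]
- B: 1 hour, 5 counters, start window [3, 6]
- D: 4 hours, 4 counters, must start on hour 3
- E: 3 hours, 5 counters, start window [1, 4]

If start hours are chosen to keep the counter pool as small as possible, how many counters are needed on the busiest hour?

Early-start (F@1, C@1, G@1, A@3, B@3, D@3, E@1) gives peak 17: h1:13  h2:11  h3:17  h4:4  h5:4  h6:4.
Shift A→5, B→6, E→2.
Schedule F@1, C@1, G@1, A@5, B@6, D@3, E@2: h1:8  h2:11  h3:9  h4:9  h5:7  h6:9 — peak 11.

11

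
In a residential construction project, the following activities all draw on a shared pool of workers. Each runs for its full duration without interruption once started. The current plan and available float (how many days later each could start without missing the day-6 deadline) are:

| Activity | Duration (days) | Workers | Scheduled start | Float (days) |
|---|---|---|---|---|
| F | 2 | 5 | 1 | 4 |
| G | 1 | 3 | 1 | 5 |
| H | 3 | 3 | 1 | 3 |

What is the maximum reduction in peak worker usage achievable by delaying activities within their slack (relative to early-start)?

Early-start peak: d1:11  d2:8  d3:3  d4:0  d5:0  d6:0 ⇒ 11.
Leveled (F@1, G@3, H@4): d1:5  d2:5  d3:3  d4:3  d5:3  d6:3 ⇒ 5.
Reduction 11 − 5 = 6.

6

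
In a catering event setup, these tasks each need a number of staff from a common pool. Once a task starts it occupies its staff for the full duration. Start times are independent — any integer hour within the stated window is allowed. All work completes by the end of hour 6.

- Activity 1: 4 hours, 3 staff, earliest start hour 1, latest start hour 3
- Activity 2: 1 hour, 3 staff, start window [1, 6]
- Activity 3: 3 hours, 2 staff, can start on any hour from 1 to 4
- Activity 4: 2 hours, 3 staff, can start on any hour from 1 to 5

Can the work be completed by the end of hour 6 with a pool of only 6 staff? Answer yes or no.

yes

Schedule Activity 1@1, Activity 2@1, Activity 3@2, Activity 4@5: h1:6  h2:5  h3:5  h4:5  h5:3  h6:3 — peak 6 ≤ 6.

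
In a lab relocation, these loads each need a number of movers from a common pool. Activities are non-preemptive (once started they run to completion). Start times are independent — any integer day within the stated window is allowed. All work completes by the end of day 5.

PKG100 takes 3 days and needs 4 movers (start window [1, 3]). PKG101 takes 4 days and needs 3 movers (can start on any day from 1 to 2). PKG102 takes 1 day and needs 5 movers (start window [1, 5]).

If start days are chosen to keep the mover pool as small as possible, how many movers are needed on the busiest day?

7

Early-start (PKG100@1, PKG101@1, PKG102@1) gives peak 12: d1:12  d2:7  d3:7  d4:3  d5:0.
Shift PKG102→5.
Schedule PKG100@1, PKG101@1, PKG102@5: d1:7  d2:7  d3:7  d4:3  d5:5 — peak 7.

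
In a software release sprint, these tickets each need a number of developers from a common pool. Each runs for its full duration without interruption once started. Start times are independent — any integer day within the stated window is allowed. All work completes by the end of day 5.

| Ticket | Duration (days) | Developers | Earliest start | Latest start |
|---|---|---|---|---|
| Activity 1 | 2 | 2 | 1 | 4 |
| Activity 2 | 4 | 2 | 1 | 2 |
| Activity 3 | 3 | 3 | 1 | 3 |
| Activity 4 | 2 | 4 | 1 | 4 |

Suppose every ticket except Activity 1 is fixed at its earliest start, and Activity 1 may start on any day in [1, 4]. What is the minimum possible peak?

Activity 1@1: d1:11  d2:11  d3:5  d4:2  d5:0 → peak 11
Activity 1@2: d1:9  d2:11  d3:7  d4:2  d5:0 → peak 11
Activity 1@3: d1:9  d2:9  d3:7  d4:4  d5:0 → peak 9
Activity 1@4: d1:9  d2:9  d3:5  d4:4  d5:2 → peak 9
Best is Activity 1@3, peak 9.

9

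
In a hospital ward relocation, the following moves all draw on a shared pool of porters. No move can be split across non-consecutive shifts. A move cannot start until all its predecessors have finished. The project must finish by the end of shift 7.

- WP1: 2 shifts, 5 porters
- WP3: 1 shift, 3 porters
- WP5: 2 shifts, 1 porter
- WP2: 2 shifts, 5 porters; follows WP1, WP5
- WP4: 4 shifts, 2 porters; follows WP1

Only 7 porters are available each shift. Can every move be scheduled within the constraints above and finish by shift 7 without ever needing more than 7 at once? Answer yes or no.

Schedule WP1@1, WP3@3, WP5@1, WP2@4, WP4@3: s1:6  s2:6  s3:5  s4:7  s5:7  s6:2  s7:0 — peak 7 ≤ 7.

yes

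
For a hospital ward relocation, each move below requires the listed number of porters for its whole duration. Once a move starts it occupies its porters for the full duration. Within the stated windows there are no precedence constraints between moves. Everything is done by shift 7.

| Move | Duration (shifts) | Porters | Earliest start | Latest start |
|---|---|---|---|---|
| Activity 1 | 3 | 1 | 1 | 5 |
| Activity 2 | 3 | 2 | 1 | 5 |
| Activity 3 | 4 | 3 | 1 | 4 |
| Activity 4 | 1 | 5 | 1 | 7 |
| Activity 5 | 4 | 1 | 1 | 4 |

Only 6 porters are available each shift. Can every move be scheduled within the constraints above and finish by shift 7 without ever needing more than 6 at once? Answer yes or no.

yes

Schedule Activity 1@1, Activity 2@1, Activity 3@1, Activity 4@5, Activity 5@4: s1:6  s2:6  s3:6  s4:4  s5:6  s6:1  s7:1 — peak 6 ≤ 6.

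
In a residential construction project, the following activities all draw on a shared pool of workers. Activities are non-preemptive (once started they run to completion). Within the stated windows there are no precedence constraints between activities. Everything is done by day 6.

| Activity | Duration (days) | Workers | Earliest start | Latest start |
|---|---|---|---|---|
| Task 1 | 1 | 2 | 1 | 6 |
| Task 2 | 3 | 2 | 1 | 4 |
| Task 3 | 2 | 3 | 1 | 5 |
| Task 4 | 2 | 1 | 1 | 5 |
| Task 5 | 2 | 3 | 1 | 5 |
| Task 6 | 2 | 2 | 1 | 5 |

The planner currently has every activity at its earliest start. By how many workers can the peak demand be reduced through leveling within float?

8

Early-start peak: d1:13  d2:11  d3:2  d4:0  d5:0  d6:0 ⇒ 13.
Leveled (Task 1@1, Task 2@1, Task 3@3, Task 4@1, Task 5@5, Task 6@4): d1:5  d2:3  d3:5  d4:5  d5:5  d6:3 ⇒ 5.
Reduction 13 − 5 = 8.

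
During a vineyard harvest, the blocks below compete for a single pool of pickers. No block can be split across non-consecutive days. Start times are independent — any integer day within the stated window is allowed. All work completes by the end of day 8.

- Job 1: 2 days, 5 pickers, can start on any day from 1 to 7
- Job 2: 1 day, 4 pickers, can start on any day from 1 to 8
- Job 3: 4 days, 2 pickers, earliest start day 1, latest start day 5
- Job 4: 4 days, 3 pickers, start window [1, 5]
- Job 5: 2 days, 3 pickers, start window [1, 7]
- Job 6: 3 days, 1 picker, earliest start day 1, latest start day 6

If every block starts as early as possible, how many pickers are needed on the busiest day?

Early-start schedule: Job 1@1, Job 2@1, Job 3@1, Job 4@1, Job 5@1, Job 6@1.
Load per day: day 1: 18, day 2: 14, day 3: 6, day 4: 5, day 5: 0, day 6: 0, day 7: 0, day 8: 0.
Peak is 18.

18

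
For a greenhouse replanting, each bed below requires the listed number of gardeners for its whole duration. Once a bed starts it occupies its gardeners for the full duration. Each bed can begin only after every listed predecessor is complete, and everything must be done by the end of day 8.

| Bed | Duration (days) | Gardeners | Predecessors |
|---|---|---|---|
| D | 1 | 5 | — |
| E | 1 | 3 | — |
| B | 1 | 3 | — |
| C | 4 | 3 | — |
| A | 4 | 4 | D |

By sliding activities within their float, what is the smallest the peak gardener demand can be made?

7

Early-start (D@1, E@1, B@1, C@1, A@2) gives peak 14: d1:14  d2:7  d3:7  d4:7  d5:4  d6:0  d7:0  d8:0.
Shift E→2, B→2, C→3, A→3.
Schedule D@1, E@2, B@2, C@3, A@3: d1:5  d2:6  d3:7  d4:7  d5:7  d6:7  d7:0  d8:0 — peak 7.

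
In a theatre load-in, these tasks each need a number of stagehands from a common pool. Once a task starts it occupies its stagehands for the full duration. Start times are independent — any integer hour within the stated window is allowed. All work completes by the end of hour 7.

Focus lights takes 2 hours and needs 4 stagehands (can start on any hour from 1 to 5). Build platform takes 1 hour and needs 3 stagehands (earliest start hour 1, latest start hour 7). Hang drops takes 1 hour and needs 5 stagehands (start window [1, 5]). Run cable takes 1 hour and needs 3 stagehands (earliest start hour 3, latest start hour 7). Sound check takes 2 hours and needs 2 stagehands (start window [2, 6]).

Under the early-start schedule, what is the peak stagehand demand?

12

Early-start schedule: Focus lights@1, Build platform@1, Hang drops@1, Run cable@3, Sound check@2.
Load per hour: hour 1: 12, hour 2: 6, hour 3: 5, hour 4: 0, hour 5: 0, hour 6: 0, hour 7: 0.
Peak is 12.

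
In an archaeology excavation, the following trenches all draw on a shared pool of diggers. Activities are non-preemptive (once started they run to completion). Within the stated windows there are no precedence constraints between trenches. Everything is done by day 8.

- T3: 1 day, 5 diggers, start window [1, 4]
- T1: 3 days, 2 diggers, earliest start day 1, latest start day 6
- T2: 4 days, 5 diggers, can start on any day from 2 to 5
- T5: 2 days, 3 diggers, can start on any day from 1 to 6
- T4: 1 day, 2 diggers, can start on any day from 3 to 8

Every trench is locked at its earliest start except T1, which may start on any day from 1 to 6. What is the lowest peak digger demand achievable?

8

T1@1: d1:10  d2:10  d3:9  d4:5  d5:5  d6:0  d7:0  d8:0 → peak 10
T1@2: d1:8  d2:10  d3:9  d4:7  d5:5  d6:0  d7:0  d8:0 → peak 10
T1@3: d1:8  d2:8  d3:9  d4:7  d5:7  d6:0  d7:0  d8:0 → peak 9
T1@4: d1:8  d2:8  d3:7  d4:7  d5:7  d6:2  d7:0  d8:0 → peak 8
T1@5: d1:8  d2:8  d3:7  d4:5  d5:7  d6:2  d7:2  d8:0 → peak 8
T1@6: d1:8  d2:8  d3:7  d4:5  d5:5  d6:2  d7:2  d8:2 → peak 8
Best is T1@4, peak 8.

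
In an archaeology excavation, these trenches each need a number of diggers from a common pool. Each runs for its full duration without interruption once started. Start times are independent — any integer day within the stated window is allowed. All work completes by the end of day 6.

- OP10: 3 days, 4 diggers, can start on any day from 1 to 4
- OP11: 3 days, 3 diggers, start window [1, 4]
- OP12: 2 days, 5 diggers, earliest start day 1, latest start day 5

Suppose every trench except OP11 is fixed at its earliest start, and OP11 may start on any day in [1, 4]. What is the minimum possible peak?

OP11@1: d1:12  d2:12  d3:7  d4:0  d5:0  d6:0 → peak 12
OP11@2: d1:9  d2:12  d3:7  d4:3  d5:0  d6:0 → peak 12
OP11@3: d1:9  d2:9  d3:7  d4:3  d5:3  d6:0 → peak 9
OP11@4: d1:9  d2:9  d3:4  d4:3  d5:3  d6:3 → peak 9
Best is OP11@3, peak 9.

9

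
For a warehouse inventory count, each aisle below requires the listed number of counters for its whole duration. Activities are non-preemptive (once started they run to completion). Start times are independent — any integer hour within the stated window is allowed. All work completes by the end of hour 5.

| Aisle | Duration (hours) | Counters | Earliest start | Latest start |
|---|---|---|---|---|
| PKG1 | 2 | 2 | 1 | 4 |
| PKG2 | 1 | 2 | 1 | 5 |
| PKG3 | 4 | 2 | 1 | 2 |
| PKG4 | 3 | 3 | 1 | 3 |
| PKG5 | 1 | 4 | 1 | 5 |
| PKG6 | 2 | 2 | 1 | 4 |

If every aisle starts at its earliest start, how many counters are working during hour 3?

5

At early start, hour 3 has: PKG3, PKG4.
Demand: 2 + 3 = 5.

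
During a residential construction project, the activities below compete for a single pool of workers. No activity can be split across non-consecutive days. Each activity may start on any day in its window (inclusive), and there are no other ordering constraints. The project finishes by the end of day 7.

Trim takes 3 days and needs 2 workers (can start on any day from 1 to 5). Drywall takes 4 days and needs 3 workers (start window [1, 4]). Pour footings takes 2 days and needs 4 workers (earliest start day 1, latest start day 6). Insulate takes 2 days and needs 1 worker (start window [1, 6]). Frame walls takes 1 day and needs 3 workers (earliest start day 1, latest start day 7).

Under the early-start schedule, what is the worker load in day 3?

At early start, day 3 has: Trim, Drywall.
Demand: 2 + 3 = 5.

5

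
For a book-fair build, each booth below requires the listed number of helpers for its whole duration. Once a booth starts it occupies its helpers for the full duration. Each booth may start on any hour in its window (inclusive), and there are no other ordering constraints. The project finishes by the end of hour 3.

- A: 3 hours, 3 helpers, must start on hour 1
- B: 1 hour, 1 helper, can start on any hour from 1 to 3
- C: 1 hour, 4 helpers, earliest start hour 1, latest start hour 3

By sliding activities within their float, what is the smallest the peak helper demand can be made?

Early-start (A@1, B@1, C@1) gives peak 8: h1:8  h2:3  h3:3.
Shift C→2.
Schedule A@1, B@1, C@2: h1:4  h2:7  h3:3 — peak 7.
No arrangement of the 9 feasible schedules does better.

7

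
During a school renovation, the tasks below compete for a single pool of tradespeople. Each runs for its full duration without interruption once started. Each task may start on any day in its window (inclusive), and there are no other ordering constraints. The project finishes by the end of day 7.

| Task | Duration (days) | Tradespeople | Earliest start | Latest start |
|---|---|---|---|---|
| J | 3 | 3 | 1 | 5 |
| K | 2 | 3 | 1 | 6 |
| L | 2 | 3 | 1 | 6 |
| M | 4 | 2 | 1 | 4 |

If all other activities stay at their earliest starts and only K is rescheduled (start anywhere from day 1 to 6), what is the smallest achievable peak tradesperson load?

K@1: d1:11  d2:11  d3:5  d4:2  d5:0  d6:0  d7:0 → peak 11
K@2: d1:8  d2:11  d3:8  d4:2  d5:0  d6:0  d7:0 → peak 11
K@3: d1:8  d2:8  d3:8  d4:5  d5:0  d6:0  d7:0 → peak 8
K@4: d1:8  d2:8  d3:5  d4:5  d5:3  d6:0  d7:0 → peak 8
K@5: d1:8  d2:8  d3:5  d4:2  d5:3  d6:3  d7:0 → peak 8
K@6: d1:8  d2:8  d3:5  d4:2  d5:0  d6:3  d7:3 → peak 8
Best is K@3, peak 8.

8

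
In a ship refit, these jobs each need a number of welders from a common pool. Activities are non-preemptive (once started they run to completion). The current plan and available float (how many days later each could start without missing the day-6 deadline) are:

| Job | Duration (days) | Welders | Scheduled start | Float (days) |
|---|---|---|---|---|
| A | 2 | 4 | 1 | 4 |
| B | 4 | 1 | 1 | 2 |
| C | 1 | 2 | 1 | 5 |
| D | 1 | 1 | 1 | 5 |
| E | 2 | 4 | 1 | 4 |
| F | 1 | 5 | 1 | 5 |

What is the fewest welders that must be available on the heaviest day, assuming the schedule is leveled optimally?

Early-start (A@1, B@1, C@1, D@1, E@1, F@1) gives peak 17: d1:17  d2:9  d3:1  d4:1  d5:0  d6:0.
Shift C→3, D→3, E→4, F→6.
Schedule A@1, B@1, C@3, D@3, E@4, F@6: d1:5  d2:5  d3:4  d4:5  d5:4  d6:5 — peak 5.
Total welder-days = 28 over 6 days ⇒ peak ≥ ⌈28/6⌉ = 5, so 5 is optimal.

5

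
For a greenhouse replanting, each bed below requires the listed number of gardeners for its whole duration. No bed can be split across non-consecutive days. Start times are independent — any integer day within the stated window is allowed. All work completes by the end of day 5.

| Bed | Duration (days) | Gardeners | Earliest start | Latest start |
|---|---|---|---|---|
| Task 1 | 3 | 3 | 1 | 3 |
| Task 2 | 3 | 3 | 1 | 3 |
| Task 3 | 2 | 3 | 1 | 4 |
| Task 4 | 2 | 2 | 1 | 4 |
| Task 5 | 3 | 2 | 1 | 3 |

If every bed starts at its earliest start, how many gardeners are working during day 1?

At early start, day 1 has: Task 1, Task 2, Task 3, Task 4, Task 5.
Demand: 3 + 3 + 3 + 2 + 2 = 13.

13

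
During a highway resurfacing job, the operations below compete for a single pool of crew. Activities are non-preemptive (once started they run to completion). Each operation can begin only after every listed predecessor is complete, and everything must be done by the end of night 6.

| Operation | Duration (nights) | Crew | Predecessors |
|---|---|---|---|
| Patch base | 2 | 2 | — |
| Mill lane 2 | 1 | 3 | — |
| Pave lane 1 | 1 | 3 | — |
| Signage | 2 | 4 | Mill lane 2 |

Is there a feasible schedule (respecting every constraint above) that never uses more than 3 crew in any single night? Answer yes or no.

no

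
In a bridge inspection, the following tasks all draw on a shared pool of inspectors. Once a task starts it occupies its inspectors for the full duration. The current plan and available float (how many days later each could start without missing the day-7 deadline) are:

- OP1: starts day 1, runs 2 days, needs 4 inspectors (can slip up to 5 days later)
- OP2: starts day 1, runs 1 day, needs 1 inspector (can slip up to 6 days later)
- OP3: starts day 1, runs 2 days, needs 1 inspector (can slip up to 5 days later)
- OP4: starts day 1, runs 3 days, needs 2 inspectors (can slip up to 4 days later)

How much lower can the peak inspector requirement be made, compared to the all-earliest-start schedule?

4

Early-start peak: d1:8  d2:7  d3:2  d4:0  d5:0  d6:0  d7:0 ⇒ 8.
Leveled (OP1@1, OP2@3, OP3@3, OP4@3): d1:4  d2:4  d3:4  d4:3  d5:2  d6:0  d7:0 ⇒ 4.
Reduction 8 − 4 = 4.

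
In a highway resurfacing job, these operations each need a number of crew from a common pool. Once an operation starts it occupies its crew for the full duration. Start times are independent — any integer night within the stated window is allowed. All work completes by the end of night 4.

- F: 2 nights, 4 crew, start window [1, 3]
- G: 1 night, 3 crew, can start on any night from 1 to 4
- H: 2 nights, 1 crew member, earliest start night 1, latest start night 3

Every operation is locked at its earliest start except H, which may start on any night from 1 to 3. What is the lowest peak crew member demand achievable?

H@1: n1:8  n2:5  n3:0  n4:0 → peak 8
H@2: n1:7  n2:5  n3:1  n4:0 → peak 7
H@3: n1:7  n2:4  n3:1  n4:1 → peak 7
Best is H@2, peak 7.

7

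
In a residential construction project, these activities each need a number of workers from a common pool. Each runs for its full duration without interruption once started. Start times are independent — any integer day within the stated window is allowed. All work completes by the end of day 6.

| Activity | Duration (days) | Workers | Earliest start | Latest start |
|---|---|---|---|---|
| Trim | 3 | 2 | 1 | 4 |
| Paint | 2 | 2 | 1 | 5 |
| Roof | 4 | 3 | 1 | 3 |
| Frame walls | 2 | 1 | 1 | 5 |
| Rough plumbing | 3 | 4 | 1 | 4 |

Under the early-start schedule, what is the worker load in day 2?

At early start, day 2 has: Trim, Paint, Roof, Frame walls, Rough plumbing.
Demand: 2 + 2 + 3 + 1 + 4 = 12.

12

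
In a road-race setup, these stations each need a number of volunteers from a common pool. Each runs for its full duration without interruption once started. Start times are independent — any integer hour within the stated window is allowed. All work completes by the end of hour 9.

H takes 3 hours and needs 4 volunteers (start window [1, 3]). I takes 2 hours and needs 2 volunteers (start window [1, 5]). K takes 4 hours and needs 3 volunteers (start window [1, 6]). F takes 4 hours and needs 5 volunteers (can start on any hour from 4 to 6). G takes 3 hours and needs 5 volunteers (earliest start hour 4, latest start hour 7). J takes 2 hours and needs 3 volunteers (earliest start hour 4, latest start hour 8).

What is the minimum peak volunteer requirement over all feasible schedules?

10

Early-start (H@1, I@1, K@1, F@4, G@4, J@4) gives peak 16: h1:9  h2:9  h3:7  h4:16  h5:13  h6:10  h7:5  h8:0  h9:0.
Shift G→5, J→8.
Schedule H@1, I@1, K@1, F@4, G@5, J@8: h1:9  h2:9  h3:7  h4:8  h5:10  h6:10  h7:10  h8:3  h9:3 — peak 10.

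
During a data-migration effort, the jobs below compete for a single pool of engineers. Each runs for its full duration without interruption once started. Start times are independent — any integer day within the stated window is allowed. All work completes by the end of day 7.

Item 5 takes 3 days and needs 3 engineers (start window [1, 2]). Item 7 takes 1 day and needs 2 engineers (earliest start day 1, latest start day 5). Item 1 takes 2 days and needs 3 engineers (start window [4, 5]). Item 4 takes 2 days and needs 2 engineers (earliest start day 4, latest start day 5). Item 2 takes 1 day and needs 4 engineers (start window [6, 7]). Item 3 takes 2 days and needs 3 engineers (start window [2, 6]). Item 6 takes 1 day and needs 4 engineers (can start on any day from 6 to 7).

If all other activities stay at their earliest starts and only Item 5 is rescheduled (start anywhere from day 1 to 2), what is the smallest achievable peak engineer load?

Item 5@1: d1:5  d2:6  d3:6  d4:5  d5:5  d6:8  d7:0 → peak 8
Item 5@2: d1:2  d2:6  d3:6  d4:8  d5:5  d6:8  d7:0 → peak 8
Best is Item 5@1, peak 8.

8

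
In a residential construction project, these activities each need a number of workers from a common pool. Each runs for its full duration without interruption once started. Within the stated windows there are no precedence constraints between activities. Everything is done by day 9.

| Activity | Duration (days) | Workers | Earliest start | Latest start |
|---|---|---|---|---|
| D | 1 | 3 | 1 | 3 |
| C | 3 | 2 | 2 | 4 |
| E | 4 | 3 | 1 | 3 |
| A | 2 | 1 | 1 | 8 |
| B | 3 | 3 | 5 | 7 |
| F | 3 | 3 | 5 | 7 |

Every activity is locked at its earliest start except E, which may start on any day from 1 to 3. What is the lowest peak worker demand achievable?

7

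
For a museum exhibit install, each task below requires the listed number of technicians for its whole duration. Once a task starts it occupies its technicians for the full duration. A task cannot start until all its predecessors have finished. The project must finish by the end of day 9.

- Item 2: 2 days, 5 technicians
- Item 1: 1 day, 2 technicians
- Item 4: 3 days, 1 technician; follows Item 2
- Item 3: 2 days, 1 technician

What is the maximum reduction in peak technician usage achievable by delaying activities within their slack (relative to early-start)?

Early-start peak: d1:8  d2:6  d3:1  d4:1  d5:1  d6:0  d7:0  d8:0  d9:0 ⇒ 8.
Leveled (Item 2@1, Item 1@3, Item 4@3, Item 3@3): d1:5  d2:5  d3:4  d4:2  d5:1  d6:0  d7:0  d8:0  d9:0 ⇒ 5.
Reduction 8 − 5 = 3.

3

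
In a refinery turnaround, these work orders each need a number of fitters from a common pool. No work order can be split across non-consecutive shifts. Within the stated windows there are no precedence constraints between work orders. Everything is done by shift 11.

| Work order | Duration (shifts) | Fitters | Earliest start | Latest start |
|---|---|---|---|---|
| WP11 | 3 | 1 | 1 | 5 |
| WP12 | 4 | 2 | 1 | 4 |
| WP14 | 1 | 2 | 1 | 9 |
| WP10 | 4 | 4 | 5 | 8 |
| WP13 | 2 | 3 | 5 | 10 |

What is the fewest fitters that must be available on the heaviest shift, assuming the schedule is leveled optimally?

4

Early-start (WP11@1, WP12@1, WP14@1, WP10@5, WP13@5) gives peak 7: s1:5  s2:3  s3:3  s4:2  s5:7  s6:7  s7:4  s8:4  s9:0  s10:0  s11:0.
Shift WP14→4, WP13→9.
Schedule WP11@1, WP12@1, WP14@4, WP10@5, WP13@9: s1:3  s2:3  s3:3  s4:4  s5:4  s6:4  s7:4  s8:4  s9:3  s10:3  s11:0 — peak 4.
Total fitter-shifts = 35 over 11 shifts ⇒ peak ≥ ⌈35/11⌉ = 4, so 4 is optimal.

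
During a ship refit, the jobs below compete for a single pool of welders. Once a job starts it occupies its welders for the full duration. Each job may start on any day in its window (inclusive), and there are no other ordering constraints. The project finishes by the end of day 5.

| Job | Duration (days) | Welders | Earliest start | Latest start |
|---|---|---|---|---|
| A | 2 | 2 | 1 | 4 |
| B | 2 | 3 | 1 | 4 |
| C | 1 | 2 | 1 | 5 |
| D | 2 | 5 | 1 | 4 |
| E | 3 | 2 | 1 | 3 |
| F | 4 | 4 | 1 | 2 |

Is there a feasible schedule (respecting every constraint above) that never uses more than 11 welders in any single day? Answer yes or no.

Schedule A@1, B@1, C@1, D@3, E@1, F@2: d1:9  d2:11  d3:11  d4:9  d5:4 — peak 11 ≤ 11.

yes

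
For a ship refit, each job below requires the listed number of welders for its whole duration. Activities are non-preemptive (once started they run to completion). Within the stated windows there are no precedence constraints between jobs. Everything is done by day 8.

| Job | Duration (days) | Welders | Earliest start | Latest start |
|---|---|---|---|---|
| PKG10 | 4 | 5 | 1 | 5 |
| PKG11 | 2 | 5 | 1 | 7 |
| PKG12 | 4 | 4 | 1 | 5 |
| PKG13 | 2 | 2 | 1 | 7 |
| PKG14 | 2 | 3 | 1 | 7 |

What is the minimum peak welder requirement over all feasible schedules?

Early-start (PKG10@1, PKG11@1, PKG12@1, PKG13@1, PKG14@1) gives peak 19: d1:19  d2:19  d3:9  d4:9  d5:0  d6:0  d7:0  d8:0.
Shift PKG11→5, PKG13→5, PKG14→7.
Schedule PKG10@1, PKG11@5, PKG12@1, PKG13@5, PKG14@7: d1:9  d2:9  d3:9  d4:9  d5:7  d6:7  d7:3  d8:3 — peak 9.

9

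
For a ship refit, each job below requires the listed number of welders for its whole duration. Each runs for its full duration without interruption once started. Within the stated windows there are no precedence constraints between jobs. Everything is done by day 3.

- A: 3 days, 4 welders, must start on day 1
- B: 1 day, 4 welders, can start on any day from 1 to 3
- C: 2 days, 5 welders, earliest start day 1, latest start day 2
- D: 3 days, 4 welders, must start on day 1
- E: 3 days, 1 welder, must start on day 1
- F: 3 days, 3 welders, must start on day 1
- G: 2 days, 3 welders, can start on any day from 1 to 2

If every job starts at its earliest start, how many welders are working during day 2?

20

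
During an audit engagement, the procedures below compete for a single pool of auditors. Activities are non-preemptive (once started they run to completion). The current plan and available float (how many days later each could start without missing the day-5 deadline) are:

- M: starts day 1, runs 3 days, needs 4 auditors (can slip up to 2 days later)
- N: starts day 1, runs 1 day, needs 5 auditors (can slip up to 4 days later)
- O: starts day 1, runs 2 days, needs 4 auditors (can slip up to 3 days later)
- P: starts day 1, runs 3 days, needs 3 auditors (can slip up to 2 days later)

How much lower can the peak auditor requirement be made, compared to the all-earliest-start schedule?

8

Early-start peak: d1:16  d2:11  d3:7  d4:0  d5:0 ⇒ 16.
Leveled (M@1, N@4, O@1, P@3): d1:8  d2:8  d3:7  d4:8  d5:3 ⇒ 8.
Reduction 16 − 8 = 8.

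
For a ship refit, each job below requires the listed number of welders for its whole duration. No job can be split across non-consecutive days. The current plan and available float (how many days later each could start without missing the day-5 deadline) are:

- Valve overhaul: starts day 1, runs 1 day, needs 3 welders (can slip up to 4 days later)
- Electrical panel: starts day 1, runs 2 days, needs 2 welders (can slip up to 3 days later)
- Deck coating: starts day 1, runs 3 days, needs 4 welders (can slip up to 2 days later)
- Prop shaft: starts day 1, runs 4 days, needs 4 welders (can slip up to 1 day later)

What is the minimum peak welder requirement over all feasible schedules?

8

Early-start (Valve overhaul@1, Electrical panel@1, Deck coating@1, Prop shaft@1) gives peak 13: d1:13  d2:10  d3:8  d4:4  d5:0.
Shift Deck coating→3, Prop shaft→2.
Schedule Valve overhaul@1, Electrical panel@1, Deck coating@3, Prop shaft@2: d1:5  d2:6  d3:8  d4:8  d5:8 — peak 8.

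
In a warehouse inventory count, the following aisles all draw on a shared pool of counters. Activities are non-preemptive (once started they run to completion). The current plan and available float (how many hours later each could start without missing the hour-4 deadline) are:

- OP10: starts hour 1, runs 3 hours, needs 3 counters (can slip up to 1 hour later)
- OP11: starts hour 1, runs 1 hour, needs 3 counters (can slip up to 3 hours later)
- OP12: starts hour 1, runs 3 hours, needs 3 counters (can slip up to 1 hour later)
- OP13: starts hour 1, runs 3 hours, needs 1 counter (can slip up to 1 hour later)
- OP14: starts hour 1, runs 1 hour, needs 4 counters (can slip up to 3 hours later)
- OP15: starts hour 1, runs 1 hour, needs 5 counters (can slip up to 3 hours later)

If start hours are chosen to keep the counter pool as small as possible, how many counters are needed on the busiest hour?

10

Early-start (OP10@1, OP11@1, OP12@1, OP13@1, OP14@1, OP15@1) gives peak 19: h1:19  h2:7  h3:7  h4:0.
Shift OP14→4, OP15→4.
Schedule OP10@1, OP11@1, OP12@1, OP13@1, OP14@4, OP15@4: h1:10  h2:7  h3:7  h4:9 — peak 10.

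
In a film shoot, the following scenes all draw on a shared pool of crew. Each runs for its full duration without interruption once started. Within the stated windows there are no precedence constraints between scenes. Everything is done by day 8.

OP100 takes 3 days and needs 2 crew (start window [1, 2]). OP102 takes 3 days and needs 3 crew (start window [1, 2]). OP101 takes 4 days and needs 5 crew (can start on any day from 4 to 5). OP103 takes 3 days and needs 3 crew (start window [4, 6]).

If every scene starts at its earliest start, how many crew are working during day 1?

5

At early start, day 1 has: OP100, OP102.
Demand: 2 + 3 = 5.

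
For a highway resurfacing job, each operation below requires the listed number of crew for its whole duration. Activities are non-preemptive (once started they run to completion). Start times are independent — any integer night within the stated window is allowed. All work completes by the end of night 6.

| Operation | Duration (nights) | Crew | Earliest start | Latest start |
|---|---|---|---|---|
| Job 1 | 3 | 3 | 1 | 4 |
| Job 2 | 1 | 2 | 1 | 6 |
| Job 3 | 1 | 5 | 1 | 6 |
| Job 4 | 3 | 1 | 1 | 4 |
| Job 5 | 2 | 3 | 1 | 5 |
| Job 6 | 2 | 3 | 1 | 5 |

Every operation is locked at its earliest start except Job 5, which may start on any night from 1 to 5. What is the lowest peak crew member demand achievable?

Job 5@1: n1:17  n2:10  n3:4  n4:0  n5:0  n6:0 → peak 17
Job 5@2: n1:14  n2:10  n3:7  n4:0  n5:0  n6:0 → peak 14
Job 5@3: n1:14  n2:7  n3:7  n4:3  n5:0  n6:0 → peak 14
Job 5@4: n1:14  n2:7  n3:4  n4:3  n5:3  n6:0 → peak 14
Job 5@5: n1:14  n2:7  n3:4  n4:0  n5:3  n6:3 → peak 14
Best is Job 5@2, peak 14.

14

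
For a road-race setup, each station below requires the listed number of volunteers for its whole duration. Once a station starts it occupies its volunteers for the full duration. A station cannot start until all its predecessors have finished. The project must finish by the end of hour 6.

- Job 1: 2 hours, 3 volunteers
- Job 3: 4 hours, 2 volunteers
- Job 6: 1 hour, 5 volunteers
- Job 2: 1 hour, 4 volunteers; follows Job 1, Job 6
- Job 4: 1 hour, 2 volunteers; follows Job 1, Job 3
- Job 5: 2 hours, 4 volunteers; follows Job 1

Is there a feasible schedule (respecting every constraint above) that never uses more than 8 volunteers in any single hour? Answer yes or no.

Schedule Job 1@1, Job 3@1, Job 6@5, Job 2@6, Job 4@6, Job 5@3: h1:5  h2:5  h3:6  h4:6  h5:5  h6:6 — peak 6 ≤ 8.

yes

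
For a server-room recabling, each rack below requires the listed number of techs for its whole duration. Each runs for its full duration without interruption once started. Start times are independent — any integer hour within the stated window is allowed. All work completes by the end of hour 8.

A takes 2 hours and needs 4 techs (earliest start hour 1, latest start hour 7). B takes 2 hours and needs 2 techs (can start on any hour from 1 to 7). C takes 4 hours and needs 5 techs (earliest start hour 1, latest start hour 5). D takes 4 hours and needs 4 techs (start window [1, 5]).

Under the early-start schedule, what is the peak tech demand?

Early-start schedule: A@1, B@1, C@1, D@1.
Load per hour: hour 1: 15, hour 2: 15, hour 3: 9, hour 4: 9, hour 5: 0, hour 6: 0, hour 7: 0, hour 8: 0.
Peak is 15.

15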